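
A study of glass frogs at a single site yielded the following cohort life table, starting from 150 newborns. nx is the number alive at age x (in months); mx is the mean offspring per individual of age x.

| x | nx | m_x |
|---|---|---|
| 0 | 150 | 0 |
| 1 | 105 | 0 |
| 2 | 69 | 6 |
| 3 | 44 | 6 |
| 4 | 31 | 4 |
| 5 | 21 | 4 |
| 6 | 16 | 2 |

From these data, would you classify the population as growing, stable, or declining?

lx = nx/n0 = nx/150: 1, 0.7, 0.46, 0.29333…, 0.20667…, 0.14, 0.10667…
R0 = Σ lx·mx = 0 + 0 + 2.76 + 1.76… + 0.826667… + 0.56 + 0.213333… = 6.12…
R0 > 1, so the population is growing.

growing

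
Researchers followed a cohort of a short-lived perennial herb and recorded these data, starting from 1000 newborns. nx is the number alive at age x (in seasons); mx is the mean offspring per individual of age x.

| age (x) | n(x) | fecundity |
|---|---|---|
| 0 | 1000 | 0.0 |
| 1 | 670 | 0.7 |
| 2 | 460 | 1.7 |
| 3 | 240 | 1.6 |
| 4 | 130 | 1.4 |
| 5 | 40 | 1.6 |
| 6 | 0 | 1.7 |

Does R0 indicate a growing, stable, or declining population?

lx = nx/n0 = nx/1000: 1, 0.67, 0.46, 0.24, 0.13, 0.04, 0
R0 = Σ lx·mx = 0 + 0.469 + 0.782 + 0.384 + 0.182 + 0.064 + 0 = 1.881
R0 > 1, so the population is growing.

growing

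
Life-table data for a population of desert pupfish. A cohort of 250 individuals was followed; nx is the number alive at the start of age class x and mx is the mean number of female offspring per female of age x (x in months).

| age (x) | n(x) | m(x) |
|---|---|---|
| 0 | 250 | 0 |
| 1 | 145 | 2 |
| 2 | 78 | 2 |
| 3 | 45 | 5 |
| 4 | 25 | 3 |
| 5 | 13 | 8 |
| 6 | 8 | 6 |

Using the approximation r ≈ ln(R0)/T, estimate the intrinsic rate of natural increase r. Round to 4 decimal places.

0.4815

lx = nx/n0 = nx/250: 1, 0.58, 0.312, 0.18, 0.1, 0.052, 0.032
R0 = Σ lx·mx = 0 + 1.16 + 0.624 + 0.9 + 0.3 + 0.416 + 0.192 = 3.592
Σ x·lx·mx = 9.54; T = 9.54/3.592 = 2.6559…
r ≈ ln(R0)/T = ln(3.592)/2.6559… = 0.481459… → 0.4815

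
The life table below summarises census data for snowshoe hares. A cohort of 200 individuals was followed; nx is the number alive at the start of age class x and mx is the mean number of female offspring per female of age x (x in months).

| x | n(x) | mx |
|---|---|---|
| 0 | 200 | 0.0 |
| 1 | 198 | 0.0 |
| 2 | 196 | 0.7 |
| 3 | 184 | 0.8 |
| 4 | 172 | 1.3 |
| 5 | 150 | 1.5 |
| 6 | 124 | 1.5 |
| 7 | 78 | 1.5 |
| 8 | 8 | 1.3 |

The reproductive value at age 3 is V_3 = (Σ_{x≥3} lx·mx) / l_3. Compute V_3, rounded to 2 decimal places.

4.94

lx = nx/n0 = nx/200: 1, 0.99, 0.98, 0.92, 0.86, 0.75, 0.62, 0.39, 0.04
lx·mx for x ≥ 3: 0.736, 1.118, 1.125, 0.93, 0.585, 0.052 → sum = 4.546
V_3 = 4.546 / l_3 = 4.546 / 0.92 = 4.941304… → 4.94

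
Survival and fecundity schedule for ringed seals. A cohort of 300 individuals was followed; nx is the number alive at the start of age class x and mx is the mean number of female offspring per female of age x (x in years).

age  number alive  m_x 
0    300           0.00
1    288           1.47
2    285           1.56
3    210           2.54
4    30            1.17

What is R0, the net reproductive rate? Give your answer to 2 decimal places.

lx = nx/n0 = nx/300: 1, 0.96, 0.95, 0.7, 0.1
lx·mx by age: 0, 1.4112, 1.482, 1.778, 0.117
R0 = Σ lx·mx = 4.7882 → 4.79

4.79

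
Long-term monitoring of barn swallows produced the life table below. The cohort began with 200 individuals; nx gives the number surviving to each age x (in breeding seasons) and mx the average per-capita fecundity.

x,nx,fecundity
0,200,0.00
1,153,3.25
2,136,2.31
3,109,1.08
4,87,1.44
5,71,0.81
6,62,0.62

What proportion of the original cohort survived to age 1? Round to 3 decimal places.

0.765

l_1 = n_1/n_0 = 153/200 = 0.765 → 0.765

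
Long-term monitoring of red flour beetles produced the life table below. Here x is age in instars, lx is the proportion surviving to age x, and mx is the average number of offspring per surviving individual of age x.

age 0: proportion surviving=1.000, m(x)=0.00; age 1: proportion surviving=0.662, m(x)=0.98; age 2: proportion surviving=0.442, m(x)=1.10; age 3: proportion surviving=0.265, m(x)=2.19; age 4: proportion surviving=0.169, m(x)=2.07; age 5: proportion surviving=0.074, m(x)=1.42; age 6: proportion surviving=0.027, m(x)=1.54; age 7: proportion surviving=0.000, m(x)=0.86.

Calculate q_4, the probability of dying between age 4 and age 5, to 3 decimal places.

0.562

q_4 = (l_4 − l_5) / l_4 = (0.169 − 0.074) / 0.169
     = 0.095 / 0.169 = 0.56213… → 0.562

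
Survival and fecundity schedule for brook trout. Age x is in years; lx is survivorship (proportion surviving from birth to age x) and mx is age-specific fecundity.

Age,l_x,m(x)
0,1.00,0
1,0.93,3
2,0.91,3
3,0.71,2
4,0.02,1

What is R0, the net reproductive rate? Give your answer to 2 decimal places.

lx·mx by age: 0, 2.79, 2.73, 1.42, 0.02
R0 = Σ lx·mx = 6.96 → 6.96

6.96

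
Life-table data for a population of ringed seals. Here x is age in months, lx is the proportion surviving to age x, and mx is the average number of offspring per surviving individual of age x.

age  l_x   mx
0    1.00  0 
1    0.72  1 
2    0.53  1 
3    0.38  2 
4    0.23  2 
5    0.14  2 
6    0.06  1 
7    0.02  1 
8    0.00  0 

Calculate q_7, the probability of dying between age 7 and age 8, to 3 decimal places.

q_7 = (l_7 − l_8) / l_7 = (0.02 − 0) / 0.02
     = 0.02 / 0.02 = 1 → 1.000

1.000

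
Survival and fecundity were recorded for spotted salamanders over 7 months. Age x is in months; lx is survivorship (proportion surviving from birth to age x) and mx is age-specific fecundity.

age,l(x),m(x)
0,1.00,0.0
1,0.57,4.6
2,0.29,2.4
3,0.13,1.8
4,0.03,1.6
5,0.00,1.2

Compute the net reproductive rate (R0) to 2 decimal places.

3.60

lx·mx by age: 0, 2.622, 0.696, 0.234, 0.048, 0
R0 = Σ lx·mx = 3.6 → 3.60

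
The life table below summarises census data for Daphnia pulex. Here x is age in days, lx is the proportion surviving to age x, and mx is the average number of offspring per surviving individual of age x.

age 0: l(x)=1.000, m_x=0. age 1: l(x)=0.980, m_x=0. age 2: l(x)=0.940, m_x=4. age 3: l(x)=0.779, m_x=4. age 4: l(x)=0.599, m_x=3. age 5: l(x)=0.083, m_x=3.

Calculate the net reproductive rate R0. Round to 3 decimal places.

lx·mx by age: 0, 0, 3.76, 3.116, 1.797, 0.249
R0 = Σ lx·mx = 8.922 → 8.922

8.922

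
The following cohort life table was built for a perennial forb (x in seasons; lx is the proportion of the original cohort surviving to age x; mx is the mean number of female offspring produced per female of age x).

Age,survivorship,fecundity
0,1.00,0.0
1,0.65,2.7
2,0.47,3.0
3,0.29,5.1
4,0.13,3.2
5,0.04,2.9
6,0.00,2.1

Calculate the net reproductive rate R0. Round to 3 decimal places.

5.176

lx·mx by age: 0, 1.755, 1.41, 1.479, 0.416, 0.116, 0
R0 = Σ lx·mx = 5.176 → 5.176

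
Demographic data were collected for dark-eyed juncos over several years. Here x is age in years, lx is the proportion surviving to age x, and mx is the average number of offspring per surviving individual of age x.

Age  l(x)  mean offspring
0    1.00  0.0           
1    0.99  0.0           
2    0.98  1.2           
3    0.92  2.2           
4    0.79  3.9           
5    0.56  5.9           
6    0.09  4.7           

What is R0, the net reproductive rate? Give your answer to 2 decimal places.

lx·mx by age: 0, 0, 1.176, 2.024, 3.081, 3.304, 0.423
R0 = Σ lx·mx = 10.008 → 10.01

10.01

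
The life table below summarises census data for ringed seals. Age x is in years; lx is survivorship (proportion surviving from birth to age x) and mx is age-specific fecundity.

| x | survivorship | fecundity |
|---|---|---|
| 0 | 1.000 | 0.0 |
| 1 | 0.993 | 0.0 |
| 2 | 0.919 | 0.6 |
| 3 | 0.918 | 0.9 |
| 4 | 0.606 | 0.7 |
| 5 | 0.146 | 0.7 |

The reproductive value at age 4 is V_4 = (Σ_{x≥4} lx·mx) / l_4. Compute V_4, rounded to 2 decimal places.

0.87

lx·mx for x ≥ 4: 0.4242, 0.1022 → sum = 0.5264
V_4 = 0.5264 / l_4 = 0.5264 / 0.606 = 0.868647… → 0.87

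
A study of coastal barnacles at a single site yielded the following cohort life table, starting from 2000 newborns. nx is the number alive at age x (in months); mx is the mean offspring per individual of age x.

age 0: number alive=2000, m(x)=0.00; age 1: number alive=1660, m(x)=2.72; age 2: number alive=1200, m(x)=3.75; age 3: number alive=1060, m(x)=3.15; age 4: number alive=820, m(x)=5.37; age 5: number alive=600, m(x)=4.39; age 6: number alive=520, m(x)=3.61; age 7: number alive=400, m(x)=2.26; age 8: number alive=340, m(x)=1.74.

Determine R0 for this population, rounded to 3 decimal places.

11.382

lx = nx/n0 = nx/2000: 1, 0.83, 0.6, 0.53, 0.41, 0.3, 0.26, 0.2, 0.17
lx·mx by age: 0, 2.2576, 2.25, 1.6695, 2.2017, 1.317, 0.9386, 0.452, 0.2958
R0 = Σ lx·mx = 11.3822 → 11.382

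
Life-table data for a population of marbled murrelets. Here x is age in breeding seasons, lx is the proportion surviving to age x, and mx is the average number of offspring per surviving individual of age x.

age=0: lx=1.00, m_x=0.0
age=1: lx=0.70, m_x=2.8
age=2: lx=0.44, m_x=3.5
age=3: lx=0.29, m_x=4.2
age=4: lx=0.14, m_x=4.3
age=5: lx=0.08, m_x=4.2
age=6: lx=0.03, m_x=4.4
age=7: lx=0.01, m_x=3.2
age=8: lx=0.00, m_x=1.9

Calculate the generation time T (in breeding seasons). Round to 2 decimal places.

2.37

lx·mx: 0, 1.96, 1.54, 1.218, 0.602, 0.336, 0.132, 0.032, 0 → R0 = 5.82
x·lx·mx: 0, 1.96, 3.08, 3.654, 2.408, 1.68, 0.792, 0.224, 0 → Σ = 13.798
T = 13.798 / 5.82 = 2.37079… → 2.37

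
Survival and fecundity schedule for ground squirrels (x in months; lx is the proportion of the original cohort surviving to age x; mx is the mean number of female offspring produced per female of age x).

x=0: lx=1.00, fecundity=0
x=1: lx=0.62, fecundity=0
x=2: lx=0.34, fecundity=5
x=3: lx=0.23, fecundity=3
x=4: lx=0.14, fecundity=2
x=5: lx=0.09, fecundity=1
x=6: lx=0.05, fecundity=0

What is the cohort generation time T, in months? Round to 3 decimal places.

2.551

lx·mx: 0, 0, 1.7, 0.69, 0.28, 0.09, 0 → R0 = 2.76
x·lx·mx: 0, 0, 3.4, 2.07, 1.12, 0.45, 0 → Σ = 7.04
T = 7.04 / 2.76 = 2.550725… → 2.551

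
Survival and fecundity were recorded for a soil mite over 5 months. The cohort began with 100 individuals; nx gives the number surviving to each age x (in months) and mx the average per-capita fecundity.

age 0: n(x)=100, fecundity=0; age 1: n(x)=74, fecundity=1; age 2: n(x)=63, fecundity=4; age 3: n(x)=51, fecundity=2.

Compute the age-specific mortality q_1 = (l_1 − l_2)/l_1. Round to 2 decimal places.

lx = nx/n0 = nx/100: 1, 0.74, 0.63, 0.51
q_1 = (l_1 − l_2) / l_1 = (0.74 − 0.63) / 0.74
     = 0.11 / 0.74 = 0.148649… → 0.15

0.15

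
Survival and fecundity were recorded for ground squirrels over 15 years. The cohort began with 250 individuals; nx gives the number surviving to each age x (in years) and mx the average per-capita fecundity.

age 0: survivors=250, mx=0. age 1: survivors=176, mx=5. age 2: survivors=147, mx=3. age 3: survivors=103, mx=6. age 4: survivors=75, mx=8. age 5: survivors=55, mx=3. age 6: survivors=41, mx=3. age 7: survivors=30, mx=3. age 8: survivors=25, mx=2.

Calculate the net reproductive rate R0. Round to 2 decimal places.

11.87

lx = nx/n0 = nx/250: 1, 0.704, 0.588, 0.412, 0.3, 0.22, 0.164, 0.12, 0.1
lx·mx by age: 0, 3.52, 1.764, 2.472, 2.4, 0.66, 0.492, 0.36, 0.2
R0 = Σ lx·mx = 11.868 → 11.87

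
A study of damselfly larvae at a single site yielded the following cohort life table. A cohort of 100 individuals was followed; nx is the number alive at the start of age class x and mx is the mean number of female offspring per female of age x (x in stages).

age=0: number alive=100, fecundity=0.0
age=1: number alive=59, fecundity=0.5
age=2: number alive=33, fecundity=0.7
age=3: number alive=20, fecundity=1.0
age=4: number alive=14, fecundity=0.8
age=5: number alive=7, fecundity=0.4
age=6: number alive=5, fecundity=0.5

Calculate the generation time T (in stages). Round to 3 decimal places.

2.351

lx = nx/n0 = nx/100: 1, 0.59, 0.33, 0.2, 0.14, 0.07, 0.05
lx·mx: 0, 0.295, 0.231, 0.2, 0.112, 0.028, 0.025 → R0 = 0.891
x·lx·mx: 0, 0.295, 0.462, 0.6, 0.448, 0.14, 0.15 → Σ = 2.095
T = 2.095 / 0.891 = 2.351291… → 2.351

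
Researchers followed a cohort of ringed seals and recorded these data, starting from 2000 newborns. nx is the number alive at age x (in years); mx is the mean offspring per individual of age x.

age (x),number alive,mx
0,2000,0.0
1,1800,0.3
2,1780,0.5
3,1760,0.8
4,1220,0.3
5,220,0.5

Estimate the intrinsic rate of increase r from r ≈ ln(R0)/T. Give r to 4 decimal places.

lx = nx/n0 = nx/2000: 1, 0.9, 0.89, 0.88, 0.61, 0.11
R0 = Σ lx·mx = 0 + 0.27 + 0.445 + 0.704 + 0.183 + 0.055 = 1.657
Σ x·lx·mx = 4.279; T = 4.279/1.657 = 2.58238…
r ≈ ln(R0)/T = ln(1.657)/2.58238… = 0.19556… → 0.1956

0.1956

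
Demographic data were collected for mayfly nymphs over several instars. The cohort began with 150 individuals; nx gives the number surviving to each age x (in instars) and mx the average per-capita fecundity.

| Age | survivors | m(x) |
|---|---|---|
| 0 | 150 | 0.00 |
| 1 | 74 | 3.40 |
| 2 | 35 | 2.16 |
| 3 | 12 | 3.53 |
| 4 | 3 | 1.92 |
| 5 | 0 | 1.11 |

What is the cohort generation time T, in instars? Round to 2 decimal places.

1.47

lx = nx/n0 = nx/150: 1, 0.49333…, 0.23333…, 0.08, 0.02, 0
lx·mx: 0, 1.677333…, 0.504…, 0.2824, 0.0384, 0 → R0 = 2.502133…
x·lx·mx: 0, 1.677333…, 1.008…, 0.8472, 0.1536, 0 → Σ = 3.686133…
T = 3.686133… / 2.502133… = 1.473196… → 1.47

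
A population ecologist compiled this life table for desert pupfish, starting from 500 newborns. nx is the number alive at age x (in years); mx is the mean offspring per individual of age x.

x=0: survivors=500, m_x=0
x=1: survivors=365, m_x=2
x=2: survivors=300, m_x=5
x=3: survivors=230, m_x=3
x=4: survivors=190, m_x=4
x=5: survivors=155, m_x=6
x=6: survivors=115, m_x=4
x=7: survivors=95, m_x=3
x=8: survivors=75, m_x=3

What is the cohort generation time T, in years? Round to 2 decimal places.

lx = nx/n0 = nx/500: 1, 0.73, 0.6, 0.46, 0.38, 0.31, 0.23, 0.19, 0.15
lx·mx: 0, 1.46, 3, 1.38, 1.52, 1.86, 0.92, 0.57, 0.45 → R0 = 11.16
x·lx·mx: 0, 1.46, 6, 4.14, 6.08, 9.3, 5.52, 3.99, 3.6 → Σ = 40.09
T = 40.09 / 11.16 = 3.592294… → 3.59

3.59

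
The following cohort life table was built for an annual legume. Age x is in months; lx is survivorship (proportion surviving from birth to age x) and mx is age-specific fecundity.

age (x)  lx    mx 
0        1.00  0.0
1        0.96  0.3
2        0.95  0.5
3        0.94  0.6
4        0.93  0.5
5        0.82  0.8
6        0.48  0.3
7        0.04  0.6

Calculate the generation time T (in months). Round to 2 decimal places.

3.48

lx·mx: 0, 0.288, 0.475, 0.564, 0.465, 0.656, 0.144, 0.024 → R0 = 2.616
x·lx·mx: 0, 0.288, 0.95, 1.692, 1.86, 3.28, 0.864, 0.168 → Σ = 9.102
T = 9.102 / 2.616 = 3.479358… → 3.48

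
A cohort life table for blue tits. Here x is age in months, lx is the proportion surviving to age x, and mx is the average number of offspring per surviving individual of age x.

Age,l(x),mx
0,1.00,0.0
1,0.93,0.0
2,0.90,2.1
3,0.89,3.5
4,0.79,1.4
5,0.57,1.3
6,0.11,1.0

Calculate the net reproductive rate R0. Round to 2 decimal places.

lx·mx by age: 0, 0, 1.89, 3.115, 1.106, 0.741, 0.11
R0 = Σ lx·mx = 6.962 → 6.96

6.96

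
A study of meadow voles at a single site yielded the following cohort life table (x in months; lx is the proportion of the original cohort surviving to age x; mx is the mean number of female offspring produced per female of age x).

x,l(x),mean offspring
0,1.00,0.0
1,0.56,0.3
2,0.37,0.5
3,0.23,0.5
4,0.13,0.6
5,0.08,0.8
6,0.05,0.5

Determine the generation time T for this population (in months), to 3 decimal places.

2.622

lx·mx: 0, 0.168, 0.185, 0.115, 0.078, 0.064, 0.025 → R0 = 0.635
x·lx·mx: 0, 0.168, 0.37, 0.345, 0.312, 0.32, 0.15 → Σ = 1.665
T = 1.665 / 0.635 = 2.622047… → 2.622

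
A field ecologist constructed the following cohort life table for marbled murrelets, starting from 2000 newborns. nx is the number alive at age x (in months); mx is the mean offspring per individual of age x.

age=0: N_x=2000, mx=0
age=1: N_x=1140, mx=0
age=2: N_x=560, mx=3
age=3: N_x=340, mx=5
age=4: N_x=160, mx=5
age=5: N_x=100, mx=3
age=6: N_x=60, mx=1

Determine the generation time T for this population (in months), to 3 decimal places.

2.978

lx = nx/n0 = nx/2000: 1, 0.57, 0.28, 0.17, 0.08, 0.05, 0.03
lx·mx: 0, 0, 0.84, 0.85, 0.4, 0.15, 0.03 → R0 = 2.27
x·lx·mx: 0, 0, 1.68, 2.55, 1.6, 0.75, 0.18 → Σ = 6.76
T = 6.76 / 2.27 = 2.977974… → 2.978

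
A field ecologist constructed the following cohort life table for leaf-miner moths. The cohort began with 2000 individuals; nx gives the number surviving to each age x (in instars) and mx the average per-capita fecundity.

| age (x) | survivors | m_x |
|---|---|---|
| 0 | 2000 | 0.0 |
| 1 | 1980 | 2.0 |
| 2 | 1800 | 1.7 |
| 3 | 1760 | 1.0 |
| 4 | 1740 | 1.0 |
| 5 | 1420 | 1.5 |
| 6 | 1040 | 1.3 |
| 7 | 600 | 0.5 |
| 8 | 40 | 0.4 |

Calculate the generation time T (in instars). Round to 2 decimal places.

3.02

lx = nx/n0 = nx/2000: 1, 0.99, 0.9, 0.88, 0.87, 0.71, 0.52, 0.3, 0.02
lx·mx: 0, 1.98, 1.53, 0.88, 0.87, 1.065, 0.676, 0.15, 0.008 → R0 = 7.159
x·lx·mx: 0, 1.98, 3.06, 2.64, 3.48, 5.325, 4.056, 1.05, 0.064 → Σ = 21.655
T = 21.655 / 7.159 = 3.024864… → 3.02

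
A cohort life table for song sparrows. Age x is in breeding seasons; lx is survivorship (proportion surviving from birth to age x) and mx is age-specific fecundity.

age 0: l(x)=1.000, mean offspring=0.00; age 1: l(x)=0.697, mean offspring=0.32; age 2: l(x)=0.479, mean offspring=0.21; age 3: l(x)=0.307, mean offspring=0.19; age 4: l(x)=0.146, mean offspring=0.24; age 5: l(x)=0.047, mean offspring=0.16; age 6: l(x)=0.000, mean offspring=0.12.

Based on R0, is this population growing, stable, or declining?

declining

R0 = Σ lx·mx = 0 + 0.22304 + 0.10059 + 0.05833 + 0.03504 + 0.00752 + 0 = 0.42452
R0 < 1, so the population is declining.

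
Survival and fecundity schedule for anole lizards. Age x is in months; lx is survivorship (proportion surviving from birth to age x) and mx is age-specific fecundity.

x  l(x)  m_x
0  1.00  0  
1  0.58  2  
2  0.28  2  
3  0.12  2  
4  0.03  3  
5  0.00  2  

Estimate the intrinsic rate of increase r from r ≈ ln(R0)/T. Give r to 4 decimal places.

R0 = Σ lx·mx = 0 + 1.16 + 0.56 + 0.24 + 0.09 + 0 = 2.05
Σ x·lx·mx = 3.36; T = 3.36/2.05 = 1.63902…
r ≈ ln(R0)/T = ln(2.05)/1.63902… = 0.437968… → 0.4380

0.4380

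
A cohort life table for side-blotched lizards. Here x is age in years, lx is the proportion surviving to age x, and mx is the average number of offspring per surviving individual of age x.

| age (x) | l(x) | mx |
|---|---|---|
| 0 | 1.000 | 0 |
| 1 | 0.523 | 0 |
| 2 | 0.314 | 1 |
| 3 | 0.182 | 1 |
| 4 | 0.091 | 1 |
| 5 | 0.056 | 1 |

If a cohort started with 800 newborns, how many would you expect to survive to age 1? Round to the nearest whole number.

418

Expected survivors = N0 · l_1 = 800 × 0.523 = 418.4 → 418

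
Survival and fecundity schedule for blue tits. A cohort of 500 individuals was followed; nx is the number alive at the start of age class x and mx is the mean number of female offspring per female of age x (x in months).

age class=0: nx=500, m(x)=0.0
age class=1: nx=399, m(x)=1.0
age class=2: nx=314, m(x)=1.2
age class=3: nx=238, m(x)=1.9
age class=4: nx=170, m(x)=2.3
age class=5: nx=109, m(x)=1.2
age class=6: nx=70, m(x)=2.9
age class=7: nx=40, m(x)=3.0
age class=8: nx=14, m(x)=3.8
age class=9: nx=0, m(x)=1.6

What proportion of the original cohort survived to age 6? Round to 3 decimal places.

l_6 = n_6/n_0 = 70/500 = 0.14 → 0.140

0.140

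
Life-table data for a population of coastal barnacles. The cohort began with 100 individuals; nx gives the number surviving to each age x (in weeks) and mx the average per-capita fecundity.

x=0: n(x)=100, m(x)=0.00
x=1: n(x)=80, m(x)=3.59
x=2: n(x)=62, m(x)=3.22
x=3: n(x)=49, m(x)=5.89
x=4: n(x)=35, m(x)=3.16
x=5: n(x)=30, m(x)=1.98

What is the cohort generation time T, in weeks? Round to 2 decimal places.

2.42

lx = nx/n0 = nx/100: 1, 0.8, 0.62, 0.49, 0.35, 0.3
lx·mx: 0, 2.872, 1.9964, 2.8861, 1.106, 0.594 → R0 = 9.4545
x·lx·mx: 0, 2.872, 3.9928, 8.6583, 4.424, 2.97 → Σ = 22.9171
T = 22.9171 / 9.4545 = 2.423936… → 2.42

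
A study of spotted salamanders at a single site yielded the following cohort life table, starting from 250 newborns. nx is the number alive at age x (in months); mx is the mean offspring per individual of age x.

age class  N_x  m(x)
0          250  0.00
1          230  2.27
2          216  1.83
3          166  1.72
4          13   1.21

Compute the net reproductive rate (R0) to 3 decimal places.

lx = nx/n0 = nx/250: 1, 0.92, 0.864, 0.664, 0.052
lx·mx by age: 0, 2.0884, 1.58112, 1.14208, 0.06292
R0 = Σ lx·mx = 4.87452 → 4.875

4.875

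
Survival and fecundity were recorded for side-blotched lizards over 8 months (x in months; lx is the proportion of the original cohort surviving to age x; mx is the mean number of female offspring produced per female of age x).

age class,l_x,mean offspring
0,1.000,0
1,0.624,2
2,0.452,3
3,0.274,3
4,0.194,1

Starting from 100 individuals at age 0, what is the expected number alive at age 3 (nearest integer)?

Expected survivors = N0 · l_3 = 100 × 0.274 = 27.4 → 27

27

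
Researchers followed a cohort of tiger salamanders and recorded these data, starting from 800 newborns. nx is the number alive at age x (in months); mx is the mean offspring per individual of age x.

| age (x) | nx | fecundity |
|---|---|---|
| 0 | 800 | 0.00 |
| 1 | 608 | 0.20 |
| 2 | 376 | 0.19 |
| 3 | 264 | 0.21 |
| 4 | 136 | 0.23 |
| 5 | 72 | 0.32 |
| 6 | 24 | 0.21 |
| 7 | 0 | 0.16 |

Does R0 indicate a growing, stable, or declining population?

declining

lx = nx/n0 = nx/800: 1, 0.76, 0.47, 0.33, 0.17, 0.09, 0.03, 0
R0 = Σ lx·mx = 0 + 0.152 + 0.0893 + 0.0693 + 0.0391 + 0.0288 + 0.0063 + 0 = 0.3848
R0 < 1, so the population is declining.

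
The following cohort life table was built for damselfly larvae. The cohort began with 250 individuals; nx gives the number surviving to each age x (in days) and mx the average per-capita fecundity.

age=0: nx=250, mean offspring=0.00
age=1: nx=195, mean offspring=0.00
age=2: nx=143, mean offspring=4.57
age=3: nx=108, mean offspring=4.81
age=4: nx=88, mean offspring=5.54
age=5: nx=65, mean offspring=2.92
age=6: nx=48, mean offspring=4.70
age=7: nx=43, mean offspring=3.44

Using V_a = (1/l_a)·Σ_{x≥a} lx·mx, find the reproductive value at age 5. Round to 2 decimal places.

lx = nx/n0 = nx/250: 1, 0.78, 0.572, 0.432, 0.352, 0.26, 0.192, 0.172
lx·mx for x ≥ 5: 0.7592, 0.9024, 0.59168 → sum = 2.25328
V_5 = 2.25328 / l_5 = 2.25328 / 0.26 = 8.666462… → 8.67

8.67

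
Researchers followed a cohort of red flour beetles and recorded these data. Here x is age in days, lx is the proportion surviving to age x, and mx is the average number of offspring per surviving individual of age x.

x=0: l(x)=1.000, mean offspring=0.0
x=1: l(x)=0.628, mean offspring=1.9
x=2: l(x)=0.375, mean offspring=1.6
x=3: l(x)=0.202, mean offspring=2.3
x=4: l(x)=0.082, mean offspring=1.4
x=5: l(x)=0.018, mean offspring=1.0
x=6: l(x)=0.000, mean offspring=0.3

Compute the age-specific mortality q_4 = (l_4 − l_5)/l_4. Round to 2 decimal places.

q_4 = (l_4 − l_5) / l_4 = (0.082 − 0.018) / 0.082
     = 0.064 / 0.082 = 0.780488… → 0.78

0.78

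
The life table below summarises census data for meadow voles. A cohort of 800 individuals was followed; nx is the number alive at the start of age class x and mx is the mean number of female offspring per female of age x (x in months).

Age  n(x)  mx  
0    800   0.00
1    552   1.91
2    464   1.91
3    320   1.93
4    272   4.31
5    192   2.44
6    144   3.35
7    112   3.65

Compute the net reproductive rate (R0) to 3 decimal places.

lx = nx/n0 = nx/800: 1, 0.69, 0.58, 0.4, 0.34, 0.24, 0.18, 0.14
lx·mx by age: 0, 1.3179, 1.1078, 0.772, 1.4654, 0.5856, 0.603, 0.511
R0 = Σ lx·mx = 6.3627 → 6.363

6.363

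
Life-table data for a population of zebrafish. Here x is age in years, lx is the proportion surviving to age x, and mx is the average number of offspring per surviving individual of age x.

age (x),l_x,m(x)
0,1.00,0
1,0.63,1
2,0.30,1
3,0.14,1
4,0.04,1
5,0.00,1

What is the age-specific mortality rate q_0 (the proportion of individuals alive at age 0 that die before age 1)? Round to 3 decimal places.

0.370

q_0 = (l_0 − l_1) / l_0 = (1 − 0.63) / 1
     = 0.37 / 1 = 0.37 → 0.370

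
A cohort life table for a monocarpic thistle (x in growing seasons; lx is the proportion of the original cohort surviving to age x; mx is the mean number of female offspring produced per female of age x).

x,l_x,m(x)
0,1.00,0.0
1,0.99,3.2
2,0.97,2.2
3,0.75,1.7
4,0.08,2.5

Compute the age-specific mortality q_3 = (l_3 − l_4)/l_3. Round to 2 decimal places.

0.89

q_3 = (l_3 − l_4) / l_3 = (0.75 − 0.08) / 0.75
     = 0.67 / 0.75 = 0.893333… → 0.89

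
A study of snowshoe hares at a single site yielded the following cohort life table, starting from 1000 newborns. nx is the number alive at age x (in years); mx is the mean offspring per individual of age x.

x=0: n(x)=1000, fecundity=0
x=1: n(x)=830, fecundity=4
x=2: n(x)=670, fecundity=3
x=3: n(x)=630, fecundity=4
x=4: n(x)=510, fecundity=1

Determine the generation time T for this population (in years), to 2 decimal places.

2.03

lx = nx/n0 = nx/1000: 1, 0.83, 0.67, 0.63, 0.51
lx·mx: 0, 3.32, 2.01, 2.52, 0.51 → R0 = 8.36
x·lx·mx: 0, 3.32, 4.02, 7.56, 2.04 → Σ = 16.94
T = 16.94 / 8.36 = 2.026316… → 2.03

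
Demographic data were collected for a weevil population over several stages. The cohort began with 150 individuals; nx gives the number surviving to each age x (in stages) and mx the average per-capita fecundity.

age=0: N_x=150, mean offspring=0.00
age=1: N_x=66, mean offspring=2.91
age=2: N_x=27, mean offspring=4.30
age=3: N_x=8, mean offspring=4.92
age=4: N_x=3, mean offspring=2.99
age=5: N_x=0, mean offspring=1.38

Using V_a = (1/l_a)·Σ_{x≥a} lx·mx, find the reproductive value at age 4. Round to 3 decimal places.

2.990

lx = nx/n0 = nx/150: 1, 0.44, 0.18, 0.05333…, 0.02, 0
lx·mx for x ≥ 4: 0.0598, 0 → sum = 0.0598
V_4 = 0.0598 / l_4 = 0.0598 / 0.02 = 2.99 → 2.990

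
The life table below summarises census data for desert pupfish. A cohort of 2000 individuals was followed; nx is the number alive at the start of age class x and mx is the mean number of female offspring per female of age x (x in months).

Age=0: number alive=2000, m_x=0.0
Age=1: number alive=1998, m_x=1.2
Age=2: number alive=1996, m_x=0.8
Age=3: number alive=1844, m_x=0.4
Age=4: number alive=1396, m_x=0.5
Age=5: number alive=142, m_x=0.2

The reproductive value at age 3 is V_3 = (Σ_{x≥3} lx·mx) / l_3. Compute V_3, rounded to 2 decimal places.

0.79

lx = nx/n0 = nx/2000: 1, 0.999, 0.998, 0.922, 0.698, 0.071
lx·mx for x ≥ 3: 0.3688, 0.349, 0.0142 → sum = 0.732
V_3 = 0.732 / l_3 = 0.732 / 0.922 = 0.793926… → 0.79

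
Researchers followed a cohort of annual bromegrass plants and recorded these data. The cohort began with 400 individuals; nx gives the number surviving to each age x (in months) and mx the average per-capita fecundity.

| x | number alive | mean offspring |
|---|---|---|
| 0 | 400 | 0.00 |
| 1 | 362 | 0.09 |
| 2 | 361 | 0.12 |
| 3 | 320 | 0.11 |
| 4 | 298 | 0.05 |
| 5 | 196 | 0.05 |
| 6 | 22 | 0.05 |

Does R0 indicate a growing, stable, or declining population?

declining

lx = nx/n0 = nx/400: 1, 0.905, 0.9025, 0.8, 0.745, 0.49, 0.055
R0 = Σ lx·mx = 0 + 0.08145 + 0.1083 + 0.088 + 0.03725 + 0.0245 + 0.00275 = 0.34225
R0 < 1, so the population is declining.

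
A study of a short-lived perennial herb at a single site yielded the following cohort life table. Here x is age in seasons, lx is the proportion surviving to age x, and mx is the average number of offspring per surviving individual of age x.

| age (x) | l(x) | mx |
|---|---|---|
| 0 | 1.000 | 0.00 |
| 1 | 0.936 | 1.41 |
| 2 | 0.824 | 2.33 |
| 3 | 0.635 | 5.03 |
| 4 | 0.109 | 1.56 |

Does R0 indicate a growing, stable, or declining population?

R0 = Σ lx·mx = 0 + 1.31976 + 1.91992 + 3.19405 + 0.17004 = 6.60377
R0 > 1, so the population is growing.

growing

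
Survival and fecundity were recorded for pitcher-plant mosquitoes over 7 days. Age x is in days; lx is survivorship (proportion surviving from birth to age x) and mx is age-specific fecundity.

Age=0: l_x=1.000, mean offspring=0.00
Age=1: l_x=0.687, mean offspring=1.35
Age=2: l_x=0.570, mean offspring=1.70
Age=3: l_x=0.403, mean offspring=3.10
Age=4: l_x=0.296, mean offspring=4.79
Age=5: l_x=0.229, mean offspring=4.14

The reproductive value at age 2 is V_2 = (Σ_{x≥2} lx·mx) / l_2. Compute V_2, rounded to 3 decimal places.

8.042

lx·mx for x ≥ 2: 0.969, 1.2493, 1.41784, 0.94806 → sum = 4.5842
V_2 = 4.5842 / l_2 = 4.5842 / 0.57 = 8.042456… → 8.042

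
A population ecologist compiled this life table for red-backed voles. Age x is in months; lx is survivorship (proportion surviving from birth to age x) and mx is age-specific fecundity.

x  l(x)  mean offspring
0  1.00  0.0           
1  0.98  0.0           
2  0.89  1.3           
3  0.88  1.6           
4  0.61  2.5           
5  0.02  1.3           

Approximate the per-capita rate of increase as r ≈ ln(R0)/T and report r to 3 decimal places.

0.456

R0 = Σ lx·mx = 0 + 0 + 1.157 + 1.408 + 1.525 + 0.026 = 4.116
Σ x·lx·mx = 12.768; T = 12.768/4.116 = 3.10204…
r ≈ ln(R0)/T = ln(4.116)/3.10204… = 0.45611… → 0.456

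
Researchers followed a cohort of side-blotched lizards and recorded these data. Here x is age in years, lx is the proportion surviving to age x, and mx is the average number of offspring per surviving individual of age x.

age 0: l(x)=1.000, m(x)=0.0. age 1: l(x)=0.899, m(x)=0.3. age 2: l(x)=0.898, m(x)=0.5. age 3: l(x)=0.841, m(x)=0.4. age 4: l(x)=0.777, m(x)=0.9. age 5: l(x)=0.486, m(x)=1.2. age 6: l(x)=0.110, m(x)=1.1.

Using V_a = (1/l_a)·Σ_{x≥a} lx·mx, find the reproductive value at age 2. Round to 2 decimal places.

2.44

lx·mx for x ≥ 2: 0.449, 0.3364, 0.6993, 0.5832, 0.121 → sum = 2.1889
V_2 = 2.1889 / l_2 = 2.1889 / 0.898 = 2.437528… → 2.44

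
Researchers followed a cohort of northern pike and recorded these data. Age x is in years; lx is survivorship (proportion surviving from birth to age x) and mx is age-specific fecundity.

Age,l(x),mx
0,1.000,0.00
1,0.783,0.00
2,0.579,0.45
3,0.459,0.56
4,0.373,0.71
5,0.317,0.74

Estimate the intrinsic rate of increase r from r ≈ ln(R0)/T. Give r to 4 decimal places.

0.0049

R0 = Σ lx·mx = 0 + 0 + 0.26055 + 0.25704 + 0.26483 + 0.23458 = 1.017
Σ x·lx·mx = 3.52444; T = 3.52444/1.017 = 3.46553…
r ≈ ln(R0)/T = ln(1.017)/3.46553… = 0.004864… → 0.0049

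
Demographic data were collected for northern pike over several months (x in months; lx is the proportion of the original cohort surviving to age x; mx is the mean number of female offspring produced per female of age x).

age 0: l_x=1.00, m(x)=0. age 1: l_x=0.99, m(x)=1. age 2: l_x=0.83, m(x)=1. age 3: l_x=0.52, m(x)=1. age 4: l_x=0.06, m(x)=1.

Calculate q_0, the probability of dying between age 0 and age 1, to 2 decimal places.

q_0 = (l_0 − l_1) / l_0 = (1 − 0.99) / 1
     = 0.01 / 1 = 0.01 → 0.01

0.01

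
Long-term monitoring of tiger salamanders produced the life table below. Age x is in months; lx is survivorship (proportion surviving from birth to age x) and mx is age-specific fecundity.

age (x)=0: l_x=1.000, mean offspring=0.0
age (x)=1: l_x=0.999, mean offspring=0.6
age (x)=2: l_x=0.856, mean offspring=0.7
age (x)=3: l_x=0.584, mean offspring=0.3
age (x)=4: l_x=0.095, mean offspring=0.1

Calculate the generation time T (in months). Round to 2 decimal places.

lx·mx: 0, 0.5994, 0.5992, 0.1752, 0.0095 → R0 = 1.3833
x·lx·mx: 0, 0.5994, 1.1984, 0.5256, 0.038 → Σ = 2.3614
T = 2.3614 / 1.3833 = 1.707077… → 1.71

1.71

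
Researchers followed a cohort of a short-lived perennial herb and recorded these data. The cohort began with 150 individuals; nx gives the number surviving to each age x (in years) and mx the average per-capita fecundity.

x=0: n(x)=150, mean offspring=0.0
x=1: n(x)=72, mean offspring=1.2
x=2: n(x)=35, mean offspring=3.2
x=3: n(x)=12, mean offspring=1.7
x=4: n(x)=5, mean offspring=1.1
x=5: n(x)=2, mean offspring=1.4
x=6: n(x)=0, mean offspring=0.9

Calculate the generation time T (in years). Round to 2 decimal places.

lx = nx/n0 = nx/150: 1, 0.48, 0.23333…, 0.08, 0.03333…, 0.01333…, 0
lx·mx: 0, 0.576, 0.746667…, 0.136, 0.036667…, 0.018667…, 0 → R0 = 1.514…
x·lx·mx: 0, 0.576, 1.493333…, 0.408, 0.146667…, 0.093333…, 0 → Σ = 2.717333…
T = 2.717333… / 1.514… = 1.794804… → 1.79

1.79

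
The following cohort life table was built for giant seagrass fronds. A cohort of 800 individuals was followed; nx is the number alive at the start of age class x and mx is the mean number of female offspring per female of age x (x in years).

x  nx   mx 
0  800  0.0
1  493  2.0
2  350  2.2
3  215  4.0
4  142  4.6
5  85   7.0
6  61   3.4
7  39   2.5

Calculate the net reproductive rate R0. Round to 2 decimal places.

lx = nx/n0 = nx/800: 1, 0.61625, 0.4375, 0.26875, 0.1775, 0.10625, 0.07625, 0.04875
lx·mx by age: 0, 1.2325, 0.9625, 1.075, 0.8165, 0.74375, 0.25925, 0.121875
R0 = Σ lx·mx = 5.211375 → 5.21

5.21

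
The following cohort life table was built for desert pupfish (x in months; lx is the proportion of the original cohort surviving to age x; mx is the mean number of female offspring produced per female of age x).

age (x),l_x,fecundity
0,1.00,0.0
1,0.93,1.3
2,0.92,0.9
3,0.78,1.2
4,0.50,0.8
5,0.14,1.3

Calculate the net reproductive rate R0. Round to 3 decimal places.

lx·mx by age: 0, 1.209, 0.828, 0.936, 0.4, 0.182
R0 = Σ lx·mx = 3.555 → 3.555

3.555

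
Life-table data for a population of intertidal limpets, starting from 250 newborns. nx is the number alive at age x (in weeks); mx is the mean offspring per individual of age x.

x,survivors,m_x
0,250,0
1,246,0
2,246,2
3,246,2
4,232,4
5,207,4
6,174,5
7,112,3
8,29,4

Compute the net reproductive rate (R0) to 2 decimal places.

16.25

lx = nx/n0 = nx/250: 1, 0.984, 0.984, 0.984, 0.928, 0.828, 0.696, 0.448, 0.116
lx·mx by age: 0, 0, 1.968, 1.968, 3.712, 3.312, 3.48, 1.344, 0.464
R0 = Σ lx·mx = 16.248 → 16.25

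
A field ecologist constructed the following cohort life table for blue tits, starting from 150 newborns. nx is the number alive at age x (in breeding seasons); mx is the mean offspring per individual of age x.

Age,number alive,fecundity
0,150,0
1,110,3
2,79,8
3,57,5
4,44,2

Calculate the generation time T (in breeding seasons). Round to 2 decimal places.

lx = nx/n0 = nx/150: 1, 0.73333…, 0.52667…, 0.38, 0.29333…
lx·mx: 0, 2.2…, 4.213333…, 1.9, 0.586667… → R0 = 8.9…
x·lx·mx: 0, 2.2…, 8.426667…, 5.7, 2.346667… → Σ = 18.673333…
T = 18.673333… / 8.9… = 2.098127… → 2.10

2.10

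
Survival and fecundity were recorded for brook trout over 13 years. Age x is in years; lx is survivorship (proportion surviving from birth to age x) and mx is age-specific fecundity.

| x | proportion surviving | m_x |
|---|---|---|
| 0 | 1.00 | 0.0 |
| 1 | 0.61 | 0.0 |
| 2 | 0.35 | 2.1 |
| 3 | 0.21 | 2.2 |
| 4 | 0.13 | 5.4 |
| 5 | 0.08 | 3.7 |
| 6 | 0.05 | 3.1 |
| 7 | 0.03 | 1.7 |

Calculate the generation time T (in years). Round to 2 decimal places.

lx·mx: 0, 0, 0.735, 0.462, 0.702, 0.296, 0.155, 0.051 → R0 = 2.401
x·lx·mx: 0, 0, 1.47, 1.386, 2.808, 1.48, 0.93, 0.357 → Σ = 8.431
T = 8.431 / 2.401 = 3.511454… → 3.51

3.51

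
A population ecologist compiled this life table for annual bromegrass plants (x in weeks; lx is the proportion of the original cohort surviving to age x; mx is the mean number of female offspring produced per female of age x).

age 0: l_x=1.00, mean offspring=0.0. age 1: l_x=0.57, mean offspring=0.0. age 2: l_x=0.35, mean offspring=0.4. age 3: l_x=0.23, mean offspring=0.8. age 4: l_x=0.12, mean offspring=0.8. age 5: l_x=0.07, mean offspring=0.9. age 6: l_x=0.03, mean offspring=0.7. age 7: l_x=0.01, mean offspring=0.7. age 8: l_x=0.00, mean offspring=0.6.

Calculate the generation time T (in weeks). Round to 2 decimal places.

3.34

lx·mx: 0, 0, 0.14, 0.184, 0.096, 0.063, 0.021, 0.007, 0 → R0 = 0.511
x·lx·mx: 0, 0, 0.28, 0.552, 0.384, 0.315, 0.126, 0.049, 0 → Σ = 1.706
T = 1.706 / 0.511 = 3.338552… → 3.34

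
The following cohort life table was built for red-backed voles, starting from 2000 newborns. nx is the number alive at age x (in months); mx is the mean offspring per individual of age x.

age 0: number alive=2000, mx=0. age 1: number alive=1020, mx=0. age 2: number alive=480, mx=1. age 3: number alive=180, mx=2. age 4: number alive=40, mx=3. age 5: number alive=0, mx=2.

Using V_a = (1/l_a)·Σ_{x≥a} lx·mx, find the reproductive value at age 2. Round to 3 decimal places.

lx = nx/n0 = nx/2000: 1, 0.51, 0.24, 0.09, 0.02, 0
lx·mx for x ≥ 2: 0.24, 0.18, 0.06, 0 → sum = 0.48
V_2 = 0.48 / l_2 = 0.48 / 0.24 = 2 → 2.000

2.000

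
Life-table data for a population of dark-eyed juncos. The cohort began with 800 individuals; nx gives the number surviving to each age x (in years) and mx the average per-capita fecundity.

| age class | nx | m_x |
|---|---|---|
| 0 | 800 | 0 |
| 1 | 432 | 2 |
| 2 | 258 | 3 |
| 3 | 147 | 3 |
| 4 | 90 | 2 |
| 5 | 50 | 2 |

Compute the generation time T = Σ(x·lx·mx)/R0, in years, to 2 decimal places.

2.10

lx = nx/n0 = nx/800: 1, 0.54, 0.3225, 0.18375, 0.1125, 0.0625
lx·mx: 0, 1.08, 0.9675, 0.55125, 0.225, 0.125 → R0 = 2.94875
x·lx·mx: 0, 1.08, 1.935, 1.65375, 0.9, 0.625 → Σ = 6.19375
T = 6.19375 / 2.94875 = 2.100466… → 2.10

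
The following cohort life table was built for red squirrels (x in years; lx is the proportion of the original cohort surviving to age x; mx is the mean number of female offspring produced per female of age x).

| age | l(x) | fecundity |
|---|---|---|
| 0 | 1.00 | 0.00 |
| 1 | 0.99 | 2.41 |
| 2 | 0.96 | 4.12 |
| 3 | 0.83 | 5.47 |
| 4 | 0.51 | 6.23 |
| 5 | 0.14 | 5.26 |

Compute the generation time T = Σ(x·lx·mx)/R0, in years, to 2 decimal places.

lx·mx: 0, 2.3859, 3.9552, 4.5401, 3.1773, 0.7364 → R0 = 14.7949
x·lx·mx: 0, 2.3859, 7.9104, 13.6203, 12.7092, 3.682 → Σ = 40.3078
T = 40.3078 / 14.7949 = 2.724439… → 2.72

2.72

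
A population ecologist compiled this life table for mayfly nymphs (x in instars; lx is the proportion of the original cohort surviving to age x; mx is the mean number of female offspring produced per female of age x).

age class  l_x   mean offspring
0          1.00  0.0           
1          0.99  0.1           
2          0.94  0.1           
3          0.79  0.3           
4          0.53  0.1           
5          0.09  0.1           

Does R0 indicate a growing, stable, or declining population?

R0 = Σ lx·mx = 0 + 0.099 + 0.094 + 0.237 + 0.053 + 0.009 = 0.492
R0 < 1, so the population is declining.

declining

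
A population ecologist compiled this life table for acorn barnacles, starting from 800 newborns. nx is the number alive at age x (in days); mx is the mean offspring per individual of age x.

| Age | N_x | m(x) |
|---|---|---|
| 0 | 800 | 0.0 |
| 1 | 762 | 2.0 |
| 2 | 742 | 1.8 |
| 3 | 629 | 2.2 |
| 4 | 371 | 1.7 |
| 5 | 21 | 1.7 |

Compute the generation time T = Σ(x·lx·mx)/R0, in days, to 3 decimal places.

lx = nx/n0 = nx/800: 1, 0.9525, 0.9275, 0.78625, 0.46375, 0.02625
lx·mx: 0, 1.905, 1.6695, 1.72975, 0.788375, 0.044625 → R0 = 6.13725
x·lx·mx: 0, 1.905, 3.339, 5.18925, 3.1535, 0.223125 → Σ = 13.809875
T = 13.809875 / 6.13725 = 2.250173… → 2.250

2.250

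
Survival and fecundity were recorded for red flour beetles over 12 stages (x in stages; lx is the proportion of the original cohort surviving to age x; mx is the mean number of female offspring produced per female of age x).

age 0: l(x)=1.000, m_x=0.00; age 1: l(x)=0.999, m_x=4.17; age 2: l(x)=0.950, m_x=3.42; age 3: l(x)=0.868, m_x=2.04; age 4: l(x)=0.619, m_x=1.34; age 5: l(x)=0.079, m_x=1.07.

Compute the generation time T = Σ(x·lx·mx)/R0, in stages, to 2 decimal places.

lx·mx: 0, 4.16583, 3.249, 1.77072, 0.82946, 0.08453 → R0 = 10.09954
x·lx·mx: 0, 4.16583, 6.498, 5.31216, 3.31784, 0.42265 → Σ = 19.71648
T = 19.71648 / 10.09954 = 1.952216… → 1.95

1.95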